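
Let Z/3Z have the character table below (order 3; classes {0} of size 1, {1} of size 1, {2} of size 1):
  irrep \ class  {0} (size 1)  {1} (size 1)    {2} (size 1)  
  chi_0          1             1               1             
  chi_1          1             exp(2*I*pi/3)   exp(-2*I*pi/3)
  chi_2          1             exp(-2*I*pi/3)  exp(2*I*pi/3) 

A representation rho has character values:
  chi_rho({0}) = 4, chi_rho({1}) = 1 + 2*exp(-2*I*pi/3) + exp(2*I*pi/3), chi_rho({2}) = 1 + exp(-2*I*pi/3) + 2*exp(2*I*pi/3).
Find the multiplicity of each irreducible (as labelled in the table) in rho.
Multiplicities: chi_0: 1, chi_1: 1, chi_2: 2.

Why: Use <chi_rho, chi> = (1/|G|) sum_C |C| * chi_rho(C) * conj(chi(C)) with |G| = 3 for each irreducible chi in the table:
  <chi_rho, chi_0> = (1/3)[1*(4)*conj(1) + 1*(1 + 2*exp(-2*I*pi/3) + exp(2*I*pi/3))*conj(1) + 1*(1 + exp(-2*I*pi/3) + 2*exp(2*I*pi/3))*conj(1)]
      = (1/3)[(4) + (1 + 2*exp(-2*I*pi/3) + exp(2*I*pi/3)) + (1 + exp(-2*I*pi/3) + 2*exp(2*I*pi/3))] = 3/3 = 1
  <chi_rho, chi_1> = (1/3)[1*(4)*conj(1) + 1*(1 + 2*exp(-2*I*pi/3) + exp(2*I*pi/3))*conj(exp(2*I*pi/3)) + 1*(1 + exp(-2*I*pi/3) + 2*exp(2*I*pi/3))*conj(exp(-2*I*pi/3))]
      = (1/3)[(4) + (1 + exp(-2*I*pi/3) + 2*exp(2*I*pi/3)) + (1 + 2*exp(-2*I*pi/3) + exp(2*I*pi/3))] = 3/3 = 1
  <chi_rho, chi_2> = (1/3)[1*(4)*conj(1) + 1*(1 + 2*exp(-2*I*pi/3) + exp(2*I*pi/3))*conj(exp(-2*I*pi/3)) + 1*(1 + exp(-2*I*pi/3) + 2*exp(2*I*pi/3))*conj(exp(2*I*pi/3))]
      = (1/3)[(4) + (1) + (1)] = 6/3 = 2
(Exp terms are combined using exp(i*s)*conj(exp(i*t)) = exp(i*(s-t)), and sums of them are collapsed using the identity that for every m > 1 the m distinct m-th roots of unity sum to 0, e.g. 1 + exp(2*I*pi/3) + exp(-2*I*pi/3) = 0.)
Dimension check: dim(rho) = sum (mult * dim) = 1*1 + 1*1 + 2*1 = 4 = chi_rho(e) = 4.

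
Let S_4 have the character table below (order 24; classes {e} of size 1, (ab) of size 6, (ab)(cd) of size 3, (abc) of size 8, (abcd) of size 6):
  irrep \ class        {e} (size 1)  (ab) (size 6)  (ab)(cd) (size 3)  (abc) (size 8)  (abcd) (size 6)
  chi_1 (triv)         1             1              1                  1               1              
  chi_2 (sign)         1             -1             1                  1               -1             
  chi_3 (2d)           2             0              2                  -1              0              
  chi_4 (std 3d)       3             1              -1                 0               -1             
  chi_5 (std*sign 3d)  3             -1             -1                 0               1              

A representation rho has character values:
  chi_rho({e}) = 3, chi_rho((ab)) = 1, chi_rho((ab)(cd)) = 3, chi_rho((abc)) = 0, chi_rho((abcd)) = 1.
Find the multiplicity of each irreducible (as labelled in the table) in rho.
Multiplicities: chi_1: 1, chi_2: 0, chi_3: 1, chi_4: 0, chi_5: 0.

Explanation: Use <chi_rho, chi> = (1/|G|) sum_C |C| * chi_rho(C) * conj(chi(C)) with |G| = 24 for each irreducible chi in the table:
  <chi_rho, chi_1> = (1/24)[1*(3)*conj(1) + 6*(1)*conj(1) + 3*(3)*conj(1) + 8*(0)*conj(1) + 6*(1)*conj(1)]
      = (1/24)[(3) + (6) + (9) + (0) + (6)] = 24/24 = 1
  <chi_rho, chi_2> = (1/24)[1*(3)*conj(1) + 6*(1)*conj(-1) + 3*(3)*conj(1) + 8*(0)*conj(1) + 6*(1)*conj(-1)]
      = (1/24)[(3) + (-6) + (9) + (0) + (-6)] = 0/24 = 0
  <chi_rho, chi_3> = (1/24)[1*(3)*conj(2) + 6*(1)*conj(0) + 3*(3)*conj(2) + 8*(0)*conj(-1) + 6*(1)*conj(0)]
      = (1/24)[(6) + (0) + (18) + (0) + (0)] = 24/24 = 1
  <chi_rho, chi_4> = (1/24)[1*(3)*conj(3) + 6*(1)*conj(1) + 3*(3)*conj(-1) + 8*(0)*conj(0) + 6*(1)*conj(-1)]
      = (1/24)[(9) + (6) + (-9) + (0) + (-6)] = 0/24 = 0
  <chi_rho, chi_5> = (1/24)[1*(3)*conj(3) + 6*(1)*conj(-1) + 3*(3)*conj(-1) + 8*(0)*conj(0) + 6*(1)*conj(1)]
      = (1/24)[(9) + (-6) + (-9) + (0) + (6)] = 0/24 = 0
Dimension check: dim(rho) = sum (mult * dim) = 1*1 + 0*1 + 1*2 + 0*3 + 0*3 = 3 = chi_rho(e) = 3.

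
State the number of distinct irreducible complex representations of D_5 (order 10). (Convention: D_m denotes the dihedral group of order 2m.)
4

Solution. The number of irreducible complex representations of a finite group equals its number of conjugacy classes. D_5 has 4 conjugacy classes ((n+3)/2 for n odd), so D_5 (order 10) has exactly 4 irreducible complex representations.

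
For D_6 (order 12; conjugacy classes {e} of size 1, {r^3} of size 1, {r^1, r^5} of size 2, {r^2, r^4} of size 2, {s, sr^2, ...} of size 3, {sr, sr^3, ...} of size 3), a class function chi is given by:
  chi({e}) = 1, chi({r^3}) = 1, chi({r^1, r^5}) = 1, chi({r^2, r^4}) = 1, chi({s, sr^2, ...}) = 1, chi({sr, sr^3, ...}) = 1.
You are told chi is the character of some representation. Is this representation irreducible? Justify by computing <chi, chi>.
Irreducible: <chi, chi> = 1.

Solution. <chi, chi> = (1/|G|) sum_C |C| * |chi(C)|^2 = (1/12)[1*|1|^2 + 1*|1|^2 + 2*|1|^2 + 2*|1|^2 + 3*|1|^2 + 3*|1|^2]
  = (1/12)[(1) + (1) + (2) + (2) + (3) + (3)] = 12/12 = 1.
A character is irreducible iff <chi, chi> = 1, so this representation is irreducible.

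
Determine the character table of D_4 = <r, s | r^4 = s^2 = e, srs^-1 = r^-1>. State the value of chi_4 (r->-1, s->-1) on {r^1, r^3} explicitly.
Conjugacy classes: {e} of size 1, {r^2} of size 1, {r^1, r^3} of size 2, {s, sr^2, ...} of size 2, {sr, sr^3, ...} of size 2.
Character table:
  irrep \ class              {e} (size 1)  {r^2} (size 1)  {r^1, r^3} (size 2)  {s, sr^2, ...} (size 2)  {sr, sr^3, ...} (size 2)
  chi_1 (triv)               1             1               1                    1                        1                       
  chi_2 (sign: r->1, s->-1)  1             1               1                    -1                       -1                      
  chi_3 (r->-1, s->1)        1             1               -1                   1                        -1                      
  chi_4 (r->-1, s->-1)       1             1               -1                   -1                       1                       
  chi_5 (2d, j=1)            2             -2              0                    0                        0                       

Spot check: chi_4 (r->-1, s->-1) on {r^1, r^3} = -1.

Explanation: D_4 has order 2*4 = 8 with 5 conjugacy classes, hence 5 irreducibles. Sum of squared dims 1 + 1 + 1 + 1 + 4 = 8 = |G|. Linear characters come from the abelianisation; the 2-dimensional irreps have character r^k -> 2*cos(2*pi*j*k/4), reflections -> 0.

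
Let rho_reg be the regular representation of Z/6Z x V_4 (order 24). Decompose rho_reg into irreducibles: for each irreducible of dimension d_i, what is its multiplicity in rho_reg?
Each irreducible V_i of dimension d_i appears with multiplicity d_i, i.e. rho_reg = (direct sum over all irreducibles V_i) d_i V_i. The irreducible dimensions for Z/6Z x V_4 are 1, 1, 1, 1, 1, 1, 1, 1, 1, 1, 1, 1, 1, 1, 1, 1, 1, 1, 1, 1, 1, 1, 1, 1: 24 irreducibles of dimension 1, each with multiplicity 1. Total dimension 24*1*1 = 24 = |G|.

General theorem: in the regular representation of a finite group G, each irreducible appears with multiplicity equal to its dimension. Check: dim(rho_reg) = sum d_i^2 = 1 + 1 + 1 + 1 + 1 + 1 + 1 + 1 + 1 + 1 + 1 + 1 + 1 + 1 + 1 + 1 + 1 + 1 + 1 + 1 + 1 + 1 + 1 + 1 = 24 = |G|.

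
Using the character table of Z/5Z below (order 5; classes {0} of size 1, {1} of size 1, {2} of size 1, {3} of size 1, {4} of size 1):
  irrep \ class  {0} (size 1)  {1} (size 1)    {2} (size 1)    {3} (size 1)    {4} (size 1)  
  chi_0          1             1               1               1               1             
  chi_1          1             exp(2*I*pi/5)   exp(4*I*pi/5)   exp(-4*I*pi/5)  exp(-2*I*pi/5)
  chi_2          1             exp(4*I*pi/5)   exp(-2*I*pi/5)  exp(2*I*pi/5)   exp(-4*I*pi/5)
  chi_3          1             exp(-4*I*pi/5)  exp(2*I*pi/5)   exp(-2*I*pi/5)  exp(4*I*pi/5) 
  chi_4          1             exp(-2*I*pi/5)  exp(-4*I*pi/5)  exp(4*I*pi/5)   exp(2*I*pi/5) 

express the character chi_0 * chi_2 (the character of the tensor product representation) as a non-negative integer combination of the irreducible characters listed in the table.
chi_0 tensor chi_2 = chi_2 (all other irreducibles have multiplicity 0).

Details: The character of a tensor product is the pointwise product (chi_0 * chi_2)(C) = chi_0(C) * chi_2(C):
  {0}: (1)*(1), {1}: (1)*(exp(4*I*pi/5)), {2}: (1)*(exp(-2*I*pi/5)), {3}: (1)*(exp(2*I*pi/5)), {4}: (1)*(exp(-4*I*pi/5))
so (chi_0 * chi_2) takes values
  {0} -> 1, {1} -> exp(4*I*pi/5), {2} -> exp(-2*I*pi/5), {3} -> exp(2*I*pi/5), {4} -> exp(-4*I*pi/5).
Now take the inner product of this character with each irreducible chi from the table, <chi_0*chi_2, chi> = (1/5) sum_C |C| (chi_0*chi_2)(C) conj(chi(C)):
  <chi_0*chi_2, chi_0> = (1/5)[1*(1)*conj(1) + 1*(exp(4*I*pi/5))*conj(1) + 1*(exp(-2*I*pi/5))*conj(1) + 1*(exp(2*I*pi/5))*conj(1) + 1*(exp(-4*I*pi/5))*conj(1)]
      = (1/5)[(1) + (exp(4*I*pi/5)) + (exp(-2*I*pi/5)) + (exp(2*I*pi/5)) + (exp(-4*I*pi/5))] = 0/5 = 0
  <chi_0*chi_2, chi_1> = (1/5)[1*(1)*conj(1) + 1*(exp(4*I*pi/5))*conj(exp(2*I*pi/5)) + 1*(exp(-2*I*pi/5))*conj(exp(4*I*pi/5)) + 1*(exp(2*I*pi/5))*conj(exp(-4*I*pi/5)) + 1*(exp(-4*I*pi/5))*conj(exp(-2*I*pi/5))]
      = (1/5)[(1) + (exp(2*I*pi/5)) + (exp(4*I*pi/5)) + (exp(-4*I*pi/5)) + (exp(-2*I*pi/5))] = 0/5 = 0
  <chi_0*chi_2, chi_2> = (1/5)[1*(1)*conj(1) + 1*(exp(4*I*pi/5))*conj(exp(4*I*pi/5)) + 1*(exp(-2*I*pi/5))*conj(exp(-2*I*pi/5)) + 1*(exp(2*I*pi/5))*conj(exp(2*I*pi/5)) + 1*(exp(-4*I*pi/5))*conj(exp(-4*I*pi/5))]
      = (1/5)[(1) + (1) + (1) + (1) + (1)] = 5/5 = 1
  <chi_0*chi_2, chi_3> = (1/5)[1*(1)*conj(1) + 1*(exp(4*I*pi/5))*conj(exp(-4*I*pi/5)) + 1*(exp(-2*I*pi/5))*conj(exp(2*I*pi/5)) + 1*(exp(2*I*pi/5))*conj(exp(-2*I*pi/5)) + 1*(exp(-4*I*pi/5))*conj(exp(4*I*pi/5))]
      = (1/5)[(1) + (exp(-2*I*pi/5)) + (exp(-4*I*pi/5)) + (exp(4*I*pi/5)) + (exp(2*I*pi/5))] = 0/5 = 0
  <chi_0*chi_2, chi_4> = (1/5)[1*(1)*conj(1) + 1*(exp(4*I*pi/5))*conj(exp(-2*I*pi/5)) + 1*(exp(-2*I*pi/5))*conj(exp(-4*I*pi/5)) + 1*(exp(2*I*pi/5))*conj(exp(4*I*pi/5)) + 1*(exp(-4*I*pi/5))*conj(exp(2*I*pi/5))]
      = (1/5)[(1) + (exp(-4*I*pi/5)) + (exp(2*I*pi/5)) + (exp(-2*I*pi/5)) + (exp(4*I*pi/5))] = 0/5 = 0
(Exp terms are combined using exp(i*s)*conj(exp(i*t)) = exp(i*(s-t)), and sums of them are collapsed using the identity that for every m > 1 the m distinct m-th roots of unity sum to 0, e.g. 1 + exp(2*I*pi/3) + exp(-2*I*pi/3) = 0.)
Hence the multiplicities are chi_2: 1. Dimension check: dim(chi_0)*dim(chi_2) = 1*1 = 1 and sum (mult * dim) = 1*1 = 1.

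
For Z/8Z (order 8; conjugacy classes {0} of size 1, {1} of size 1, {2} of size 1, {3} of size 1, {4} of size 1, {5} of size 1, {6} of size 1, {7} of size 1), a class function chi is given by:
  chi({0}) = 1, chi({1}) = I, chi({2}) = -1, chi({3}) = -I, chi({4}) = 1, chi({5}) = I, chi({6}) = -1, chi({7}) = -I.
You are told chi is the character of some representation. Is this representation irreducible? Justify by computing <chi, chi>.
Irreducible: <chi, chi> = 1.

Argument: <chi, chi> = (1/|G|) sum_C |C| * |chi(C)|^2 = (1/8)[1*|1|^2 + 1*|I|^2 + 1*|-1|^2 + 1*|-I|^2 + 1*|1|^2 + 1*|I|^2 + 1*|-1|^2 + 1*|-I|^2]
  = (1/8)[(1) + (1) + (1) + (1) + (1) + (1) + (1) + (1)] = 8/8 = 1.
(Exp terms are combined using exp(i*s)*conj(exp(i*t)) = exp(i*(s-t)), and sums of them are collapsed using the identity that for every m > 1 the m distinct m-th roots of unity sum to 0, e.g. 1 + exp(2*I*pi/3) + exp(-2*I*pi/3) = 0.)
A character is irreducible iff <chi, chi> = 1, so this representation is irreducible.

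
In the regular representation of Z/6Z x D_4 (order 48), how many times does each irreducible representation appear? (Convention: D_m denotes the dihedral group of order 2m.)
Each irreducible V_i of dimension d_i appears with multiplicity d_i, i.e. rho_reg = (direct sum over all irreducibles V_i) d_i V_i. The irreducible dimensions for Z/6Z x D_4 are 1, 1, 1, 1, 1, 1, 1, 1, 1, 1, 1, 1, 1, 1, 1, 1, 1, 1, 1, 1, 1, 1, 1, 1, 2, 2, 2, 2, 2, 2: 24 irreducibles of dimension 1, each with multiplicity 1; 6 irreducibles of dimension 2, each with multiplicity 2. Total dimension 24*1*1 + 6*2*2 = 48 = |G|.

Working: General theorem: in the regular representation of a finite group G, each irreducible appears with multiplicity equal to its dimension. Check: dim(rho_reg) = sum d_i^2 = 1 + 1 + 1 + 1 + 1 + 1 + 1 + 1 + 1 + 1 + 1 + 1 + 1 + 1 + 1 + 1 + 1 + 1 + 1 + 1 + 1 + 1 + 1 + 1 + 4 + 4 + 4 + 4 + 4 + 4 = 48 = |G|.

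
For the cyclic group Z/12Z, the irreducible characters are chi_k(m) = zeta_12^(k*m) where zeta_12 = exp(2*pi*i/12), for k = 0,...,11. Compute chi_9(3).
chi_9(3) = zeta_12^27 = I

chi_9(3) = zeta_12^(9*3) = zeta_12^27. Since zeta_12^12 = 1, this equals zeta_12^3 = exp(2*pi*i*3/12) = I.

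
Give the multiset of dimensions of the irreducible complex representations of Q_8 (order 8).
Dimensions: 1, 1, 1, 1, 2

Derivation: There are 5 irreducibles (= number of conjugacy classes). Their dimensions d_i satisfy sum d_i^2 = |G| = 8: 1 + 1 + 1 + 1 + 4 = 8.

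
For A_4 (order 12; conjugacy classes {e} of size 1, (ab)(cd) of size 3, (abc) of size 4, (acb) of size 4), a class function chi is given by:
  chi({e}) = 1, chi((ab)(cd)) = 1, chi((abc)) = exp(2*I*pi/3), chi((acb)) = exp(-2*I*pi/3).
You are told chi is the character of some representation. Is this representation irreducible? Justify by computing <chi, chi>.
Irreducible: <chi, chi> = 1.

Solution. <chi, chi> = (1/|G|) sum_C |C| * |chi(C)|^2 = (1/12)[1*|1|^2 + 3*|1|^2 + 4*|exp(2*I*pi/3)|^2 + 4*|exp(-2*I*pi/3)|^2]
  = (1/12)[(1) + (3) + (4) + (4)] = 12/12 = 1.
(Exp terms are combined using exp(i*s)*conj(exp(i*t)) = exp(i*(s-t)), and sums of them are collapsed using the identity that for every m > 1 the m distinct m-th roots of unity sum to 0, e.g. 1 + exp(2*I*pi/3) + exp(-2*I*pi/3) = 0.)
A character is irreducible iff <chi, chi> = 1, so this representation is irreducible.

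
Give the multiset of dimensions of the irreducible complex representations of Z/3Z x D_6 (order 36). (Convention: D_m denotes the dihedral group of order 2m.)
Dimensions: 1, 1, 1, 1, 1, 1, 1, 1, 1, 1, 1, 1, 2, 2, 2, 2, 2, 2

Justification: There are 18 irreducibles (= number of conjugacy classes). Their dimensions d_i satisfy sum d_i^2 = |G| = 36: 1 + 1 + 1 + 1 + 1 + 1 + 1 + 1 + 1 + 1 + 1 + 1 + 4 + 4 + 4 + 4 + 4 + 4 = 36. (For the product with Z/3Z: each of the 3 1-dim characters of Z/3Z tensors with each irrep of D_6, giving 3 copies of each D_6-dimension.)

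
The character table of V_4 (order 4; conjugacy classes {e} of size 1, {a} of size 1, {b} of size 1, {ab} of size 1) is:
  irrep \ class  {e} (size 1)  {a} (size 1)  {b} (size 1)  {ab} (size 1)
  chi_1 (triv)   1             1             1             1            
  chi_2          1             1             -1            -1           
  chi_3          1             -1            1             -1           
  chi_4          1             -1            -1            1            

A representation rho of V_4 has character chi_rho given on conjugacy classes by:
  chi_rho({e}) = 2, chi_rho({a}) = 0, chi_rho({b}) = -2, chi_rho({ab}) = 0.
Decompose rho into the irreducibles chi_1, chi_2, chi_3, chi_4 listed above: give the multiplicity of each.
Multiplicities: chi_1: 0, chi_2: 1, chi_3: 0, chi_4: 1.

Proof sketch: Use <chi_rho, chi> = (1/|G|) sum_C |C| * chi_rho(C) * conj(chi(C)) with |G| = 4 for each irreducible chi in the table:
  <chi_rho, chi_1> = (1/4)[1*(2)*conj(1) + 1*(0)*conj(1) + 1*(-2)*conj(1) + 1*(0)*conj(1)]
      = (1/4)[(2) + (0) + (-2) + (0)] = 0/4 = 0
  <chi_rho, chi_2> = (1/4)[1*(2)*conj(1) + 1*(0)*conj(1) + 1*(-2)*conj(-1) + 1*(0)*conj(-1)]
      = (1/4)[(2) + (0) + (2) + (0)] = 4/4 = 1
  <chi_rho, chi_3> = (1/4)[1*(2)*conj(1) + 1*(0)*conj(-1) + 1*(-2)*conj(1) + 1*(0)*conj(-1)]
      = (1/4)[(2) + (0) + (-2) + (0)] = 0/4 = 0
  <chi_rho, chi_4> = (1/4)[1*(2)*conj(1) + 1*(0)*conj(-1) + 1*(-2)*conj(-1) + 1*(0)*conj(1)]
      = (1/4)[(2) + (0) + (2) + (0)] = 4/4 = 1
Dimension check: dim(rho) = sum (mult * dim) = 0*1 + 1*1 + 0*1 + 1*1 = 2 = chi_rho(e) = 2.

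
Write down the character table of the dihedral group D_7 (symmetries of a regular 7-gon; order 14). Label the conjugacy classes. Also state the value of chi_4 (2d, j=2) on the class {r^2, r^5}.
Conjugacy classes: {e} of size 1, {r^1, r^6} of size 2, {r^2, r^5} of size 2, {r^3, r^4} of size 2, {s, sr, ..., sr^6} of size 7.
Character table:
  irrep \ class              {e} (size 1)  {r^1, r^6} (size 2)  {r^2, r^5} (size 2)  {r^3, r^4} (size 2)  {s, sr, ..., sr^6} (size 7)
  chi_1 (triv)               1             1                    1                    1                    1                          
  chi_2 (sign: r->1, s->-1)  1             1                    1                    1                    -1                         
  chi_3 (2d, j=1)            2             2*cos(2*pi/7)        -2*cos(3*pi/7)       -2*cos(pi/7)         0                          
  chi_4 (2d, j=2)            2             -2*cos(3*pi/7)       -2*cos(pi/7)         2*cos(2*pi/7)        0                          
  chi_5 (2d, j=3)            2             -2*cos(pi/7)         2*cos(2*pi/7)        -2*cos(3*pi/7)       0                          

Spot check: chi_4 (2d, j=2) on {r^2, r^5} = -2*cos(pi/7).

Explanation: D_7 has order 2*7 = 14 with 5 conjugacy classes, hence 5 irreducibles. Sum of squared dims 1 + 1 + 4 + 4 + 4 = 14 = |G|. Linear characters come from the abelianisation; the 2-dimensional irreps have character r^k -> 2*cos(2*pi*j*k/7), reflections -> 0.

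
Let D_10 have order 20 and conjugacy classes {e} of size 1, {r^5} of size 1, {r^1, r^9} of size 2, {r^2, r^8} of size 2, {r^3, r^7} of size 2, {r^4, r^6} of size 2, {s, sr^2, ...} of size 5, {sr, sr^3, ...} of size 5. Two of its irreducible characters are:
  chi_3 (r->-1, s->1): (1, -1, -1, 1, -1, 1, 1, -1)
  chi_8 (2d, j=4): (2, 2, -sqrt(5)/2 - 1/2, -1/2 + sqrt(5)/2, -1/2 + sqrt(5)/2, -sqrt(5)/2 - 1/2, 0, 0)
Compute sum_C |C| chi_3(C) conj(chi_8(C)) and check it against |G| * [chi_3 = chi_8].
Sum = 0; so <chi_3, chi_8> = 0 (distinct irreducibles are orthogonal).

Details: Compute term by term over conjugacy classes (|C| * chi_3(C) * conj(chi_8(C))):
  1*(1)*conj(2) + 1*(-1)*conj(2) + 2*(-1)*conj(-sqrt(5)/2 - 1/2) + 2*(1)*conj(-1/2 + sqrt(5)/2) + 2*(-1)*conj(-1/2 + sqrt(5)/2) + 2*(1)*conj(-sqrt(5)/2 - 1/2) + 5*(1)*conj(0) + 5*(-1)*conj(0)
  = (2) + (-2) + (1 + sqrt(5)) + (-1 + sqrt(5)) + (1 - sqrt(5)) + (-sqrt(5) - 1) + (0) + (0)
  = 0.
Dividing by |G| = 20 gives 0/20 = 0, matching the row-orthogonality relation <chi_3, chi_8> = [chi_3 = chi_8].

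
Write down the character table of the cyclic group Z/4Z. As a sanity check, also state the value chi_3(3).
Character table of Z/4Z (irreps indexed chi_0,...,chi_3 with chi_k(m) = zeta_4^(k*m), zeta_4 = exp(2*pi*i/4)):
  irrep \ class  {0} (size 1)  {1} (size 1)  {2} (size 1)  {3} (size 1)
  chi_0          1             1             1             1           
  chi_1          1             I             -1            -I          
  chi_2          1             -1            1             -1          
  chi_3          1             -I            -1            I           

Spot check: chi_3(3) = zeta_4^(3*3) = zeta_4^9 = I.

Z/4Z is abelian, so all 4 irreducible complex representations are 1-dimensional. They are given by chi_k(m) = zeta_4^(k*m) for k = 0,...,3. Row orthogonality: sum_m chi_k(m) conj(chi_l(m)) = 4 * [k = l].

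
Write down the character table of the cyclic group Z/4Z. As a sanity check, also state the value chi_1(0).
Character table of Z/4Z (irreps indexed chi_0,...,chi_3 with chi_k(m) = zeta_4^(k*m), zeta_4 = exp(2*pi*i/4)):
  irrep \ class  {0} (size 1)  {1} (size 1)  {2} (size 1)  {3} (size 1)
  chi_0          1             1             1             1           
  chi_1          1             I             -1            -I          
  chi_2          1             -1            1             -1          
  chi_3          1             -I            -1            I           

Spot check: chi_1(0) = zeta_4^(1*0) = zeta_4^0 = 1.

Explanation: Z/4Z is abelian, so all 4 irreducible complex representations are 1-dimensional. They are given by chi_k(m) = zeta_4^(k*m) for k = 0,...,3. Row orthogonality: sum_m chi_k(m) conj(chi_l(m)) = 4 * [k = l].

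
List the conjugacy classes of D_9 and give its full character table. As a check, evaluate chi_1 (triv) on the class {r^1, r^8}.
Conjugacy classes: {e} of size 1, {r^1, r^8} of size 2, {r^2, r^7} of size 2, {r^3, r^6} of size 2, {r^4, r^5} of size 2, {s, sr, ..., sr^8} of size 9.
Character table:
  irrep \ class              {e} (size 1)  {r^1, r^8} (size 2)  {r^2, r^7} (size 2)  {r^3, r^6} (size 2)  {r^4, r^5} (size 2)  {s, sr, ..., sr^8} (size 9)
  chi_1 (triv)               1             1                    1                    1                    1                    1                          
  chi_2 (sign: r->1, s->-1)  1             1                    1                    1                    1                    -1                         
  chi_3 (2d, j=1)            2             2*cos(2*pi/9)        2*cos(4*pi/9)        -1                   -2*cos(pi/9)         0                          
  chi_4 (2d, j=2)            2             2*cos(4*pi/9)        -2*cos(pi/9)         -1                   2*cos(2*pi/9)        0                          
  chi_5 (2d, j=3)            2             -1                   -1                   2                    -1                   0                          
  chi_6 (2d, j=4)            2             -2*cos(pi/9)         2*cos(2*pi/9)        -1                   2*cos(4*pi/9)        0                          

Spot check: chi_1 (triv) on {r^1, r^8} = 1.

Justification: D_9 has order 2*9 = 18 with 6 conjugacy classes, hence 6 irreducibles. Sum of squared dims 1 + 1 + 4 + 4 + 4 + 4 = 18 = |G|. Linear characters come from the abelianisation; the 2-dimensional irreps have character r^k -> 2*cos(2*pi*j*k/9), reflections -> 0.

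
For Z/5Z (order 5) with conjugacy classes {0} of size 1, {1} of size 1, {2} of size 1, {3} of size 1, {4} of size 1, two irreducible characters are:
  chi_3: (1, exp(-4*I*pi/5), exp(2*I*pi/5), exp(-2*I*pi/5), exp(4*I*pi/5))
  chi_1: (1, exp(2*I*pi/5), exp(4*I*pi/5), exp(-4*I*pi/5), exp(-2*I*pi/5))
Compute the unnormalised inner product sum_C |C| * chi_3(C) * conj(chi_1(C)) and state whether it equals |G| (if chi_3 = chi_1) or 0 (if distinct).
Sum = 0; so <chi_3, chi_1> = 0 (distinct irreducibles are orthogonal).

Details: Compute term by term over conjugacy classes (|C| * chi_3(C) * conj(chi_1(C))):
  1*(1)*conj(1) + 1*(exp(-4*I*pi/5))*conj(exp(2*I*pi/5)) + 1*(exp(2*I*pi/5))*conj(exp(4*I*pi/5)) + 1*(exp(-2*I*pi/5))*conj(exp(-4*I*pi/5)) + 1*(exp(4*I*pi/5))*conj(exp(-2*I*pi/5))
  = (1) + (exp(4*I*pi/5)) + (exp(-2*I*pi/5)) + (exp(2*I*pi/5)) + (exp(-4*I*pi/5))
  = 0.
(Exp terms are combined using exp(i*s)*conj(exp(i*t)) = exp(i*(s-t)), and sums of them are collapsed using the identity that for every m > 1 the m distinct m-th roots of unity sum to 0, e.g. 1 + exp(2*I*pi/3) + exp(-2*I*pi/3) = 0.)
Dividing by |G| = 5 gives 0/5 = 0, matching the row-orthogonality relation <chi_3, chi_1> = [chi_3 = chi_1].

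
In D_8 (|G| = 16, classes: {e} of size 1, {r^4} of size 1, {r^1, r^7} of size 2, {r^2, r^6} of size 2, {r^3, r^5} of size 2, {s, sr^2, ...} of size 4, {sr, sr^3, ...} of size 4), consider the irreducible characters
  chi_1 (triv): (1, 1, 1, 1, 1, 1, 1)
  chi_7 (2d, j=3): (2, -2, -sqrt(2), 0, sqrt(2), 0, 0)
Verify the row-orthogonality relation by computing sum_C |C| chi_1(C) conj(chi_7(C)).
Sum = 0; so <chi_1, chi_7> = 0 (distinct irreducibles are orthogonal).

Compute term by term over conjugacy classes (|C| * chi_1(C) * conj(chi_7(C))):
  1*(1)*conj(2) + 1*(1)*conj(-2) + 2*(1)*conj(-sqrt(2)) + 2*(1)*conj(0) + 2*(1)*conj(sqrt(2)) + 4*(1)*conj(0) + 4*(1)*conj(0)
  = (2) + (-2) + (-2*sqrt(2)) + (0) + (2*sqrt(2)) + (0) + (0)
  = 0.
Dividing by |G| = 16 gives 0/16 = 0, matching the row-orthogonality relation <chi_1, chi_7> = [chi_1 = chi_7].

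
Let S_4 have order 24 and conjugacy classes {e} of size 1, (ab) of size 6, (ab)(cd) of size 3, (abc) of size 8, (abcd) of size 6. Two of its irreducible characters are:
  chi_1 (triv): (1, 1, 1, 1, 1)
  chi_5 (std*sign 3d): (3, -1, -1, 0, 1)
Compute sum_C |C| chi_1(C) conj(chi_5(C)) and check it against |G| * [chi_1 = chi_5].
Sum = 0; so <chi_1, chi_5> = 0 (distinct irreducibles are orthogonal).

Explanation: Compute term by term over conjugacy classes (|C| * chi_1(C) * conj(chi_5(C))):
  1*(1)*conj(3) + 6*(1)*conj(-1) + 3*(1)*conj(-1) + 8*(1)*conj(0) + 6*(1)*conj(1)
  = (3) + (-6) + (-3) + (0) + (6)
  = 0.
Dividing by |G| = 24 gives 0/24 = 0, matching the row-orthogonality relation <chi_1, chi_5> = [chi_1 = chi_5].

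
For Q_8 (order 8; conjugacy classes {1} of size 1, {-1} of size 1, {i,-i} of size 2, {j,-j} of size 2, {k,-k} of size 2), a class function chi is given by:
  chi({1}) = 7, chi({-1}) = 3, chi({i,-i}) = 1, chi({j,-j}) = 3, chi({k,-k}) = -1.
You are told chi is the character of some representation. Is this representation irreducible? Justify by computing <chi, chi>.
Not irreducible (reducible): <chi, chi> = 10 > 1.

Why: <chi, chi> = (1/|G|) sum_C |C| * |chi(C)|^2 = (1/8)[1*|7|^2 + 1*|3|^2 + 2*|1|^2 + 2*|3|^2 + 2*|-1|^2]
  = (1/8)[(49) + (9) + (2) + (18) + (2)] = 80/8 = 10.
A character is irreducible iff <chi, chi> = 1, so this representation is reducible.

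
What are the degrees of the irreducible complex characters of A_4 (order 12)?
Dimensions: 1, 1, 1, 3

Derivation: There are 4 irreducibles (= number of conjugacy classes). Their dimensions d_i satisfy sum d_i^2 = |G| = 12: 1 + 1 + 1 + 9 = 12.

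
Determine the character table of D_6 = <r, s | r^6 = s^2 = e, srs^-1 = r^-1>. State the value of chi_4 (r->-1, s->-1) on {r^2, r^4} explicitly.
Conjugacy classes: {e} of size 1, {r^3} of size 1, {r^1, r^5} of size 2, {r^2, r^4} of size 2, {s, sr^2, ...} of size 3, {sr, sr^3, ...} of size 3.
Character table:
  irrep \ class              {e} (size 1)  {r^3} (size 1)  {r^1, r^5} (size 2)  {r^2, r^4} (size 2)  {s, sr^2, ...} (size 3)  {sr, sr^3, ...} (size 3)
  chi_1 (triv)               1             1               1                    1                    1                        1                       
  chi_2 (sign: r->1, s->-1)  1             1               1                    1                    -1                       -1                      
  chi_3 (r->-1, s->1)        1             -1              -1                   1                    1                        -1                      
  chi_4 (r->-1, s->-1)       1             -1              -1                   1                    -1                       1                       
  chi_5 (2d, j=1)            2             -2              1                    -1                   0                        0                       
  chi_6 (2d, j=2)            2             2               -1                   -1                   0                        0                       

Spot check: chi_4 (r->-1, s->-1) on {r^2, r^4} = 1.

Justification: D_6 has order 2*6 = 12 with 6 conjugacy classes, hence 6 irreducibles. Sum of squared dims 1 + 1 + 1 + 1 + 4 + 4 = 12 = |G|. Linear characters come from the abelianisation; the 2-dimensional irreps have character r^k -> 2*cos(2*pi*j*k/6), reflections -> 0.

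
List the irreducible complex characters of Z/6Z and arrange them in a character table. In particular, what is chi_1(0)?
Character table of Z/6Z (irreps indexed chi_0,...,chi_5 with chi_k(m) = zeta_6^(k*m), zeta_6 = exp(2*pi*i/6)):
  irrep \ class  {0} (size 1)  {1} (size 1)    {2} (size 1)    {3} (size 1)  {4} (size 1)    {5} (size 1)  
  chi_0          1             1               1               1             1               1             
  chi_1          1             exp(I*pi/3)     exp(2*I*pi/3)   -1            exp(-2*I*pi/3)  exp(-I*pi/3)  
  chi_2          1             exp(2*I*pi/3)   exp(-2*I*pi/3)  1             exp(2*I*pi/3)   exp(-2*I*pi/3)
  chi_3          1             -1              1               -1            1               -1            
  chi_4          1             exp(-2*I*pi/3)  exp(2*I*pi/3)   1             exp(-2*I*pi/3)  exp(2*I*pi/3) 
  chi_5          1             exp(-I*pi/3)    exp(-2*I*pi/3)  -1            exp(2*I*pi/3)   exp(I*pi/3)   

Spot check: chi_1(0) = zeta_6^(1*0) = zeta_6^0 = 1.

Explanation: Z/6Z is abelian, so all 6 irreducible complex representations are 1-dimensional. They are given by chi_k(m) = zeta_6^(k*m) for k = 0,...,5. Row orthogonality: sum_m chi_k(m) conj(chi_l(m)) = 6 * [k = l].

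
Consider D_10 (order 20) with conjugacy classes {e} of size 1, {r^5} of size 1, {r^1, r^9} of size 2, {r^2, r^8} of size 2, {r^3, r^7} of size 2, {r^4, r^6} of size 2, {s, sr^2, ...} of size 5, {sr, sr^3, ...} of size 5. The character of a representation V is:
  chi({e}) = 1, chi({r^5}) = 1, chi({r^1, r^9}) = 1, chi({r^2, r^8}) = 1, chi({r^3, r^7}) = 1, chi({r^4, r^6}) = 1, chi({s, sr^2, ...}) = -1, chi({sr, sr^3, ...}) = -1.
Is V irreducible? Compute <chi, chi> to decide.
Irreducible: <chi, chi> = 1.

Explanation: <chi, chi> = (1/|G|) sum_C |C| * |chi(C)|^2 = (1/20)[1*|1|^2 + 1*|1|^2 + 2*|1|^2 + 2*|1|^2 + 2*|1|^2 + 2*|1|^2 + 5*|-1|^2 + 5*|-1|^2]
  = (1/20)[(1) + (1) + (2) + (2) + (2) + (2) + (5) + (5)] = 20/20 = 1.
A character is irreducible iff <chi, chi> = 1, so this representation is irreducible.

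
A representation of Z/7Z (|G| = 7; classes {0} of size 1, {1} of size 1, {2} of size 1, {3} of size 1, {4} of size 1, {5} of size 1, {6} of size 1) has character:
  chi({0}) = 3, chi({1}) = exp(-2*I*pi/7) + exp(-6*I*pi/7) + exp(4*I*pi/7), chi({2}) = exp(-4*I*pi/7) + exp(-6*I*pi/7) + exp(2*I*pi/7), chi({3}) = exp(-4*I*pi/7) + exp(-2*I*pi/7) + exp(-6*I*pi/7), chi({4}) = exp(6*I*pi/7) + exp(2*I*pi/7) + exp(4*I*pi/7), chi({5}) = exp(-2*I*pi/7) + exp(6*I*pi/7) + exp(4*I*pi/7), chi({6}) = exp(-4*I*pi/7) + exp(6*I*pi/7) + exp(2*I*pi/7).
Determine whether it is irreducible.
Not irreducible (reducible): <chi, chi> = 3 > 1.

Explanation: <chi, chi> = (1/|G|) sum_C |C| * |chi(C)|^2 = (1/7)[1*|3|^2 + 1*|exp(-2*I*pi/7) + exp(-6*I*pi/7) + exp(4*I*pi/7)|^2 + 1*|exp(-4*I*pi/7) + exp(-6*I*pi/7) + exp(2*I*pi/7)|^2 + 1*|exp(-4*I*pi/7) + exp(-2*I*pi/7) + exp(-6*I*pi/7)|^2 + 1*|exp(6*I*pi/7) + exp(2*I*pi/7) + exp(4*I*pi/7)|^2 + 1*|exp(-2*I*pi/7) + exp(6*I*pi/7) + exp(4*I*pi/7)|^2 + 1*|exp(-4*I*pi/7) + exp(6*I*pi/7) + exp(2*I*pi/7)|^2]
  = (1/7)[(9) + (3 + 2*exp(-4*I*pi/7) + exp(-6*I*pi/7) + exp(6*I*pi/7) + 2*exp(4*I*pi/7)) + (3 + 2*exp(-6*I*pi/7) + exp(-2*I*pi/7) + exp(2*I*pi/7) + 2*exp(6*I*pi/7)) + (3 + 2*exp(-2*I*pi/7) + exp(-4*I*pi/7) + exp(4*I*pi/7) + 2*exp(2*I*pi/7)) + (3 + 2*exp(-2*I*pi/7) + exp(-4*I*pi/7) + exp(4*I*pi/7) + 2*exp(2*I*pi/7)) + (3 + 2*exp(-6*I*pi/7) + exp(-2*I*pi/7) + exp(2*I*pi/7) + 2*exp(6*I*pi/7)) + (3 + 2*exp(-4*I*pi/7) + exp(-6*I*pi/7) + exp(6*I*pi/7) + 2*exp(4*I*pi/7))] = 21/7 = 3.
(Exp terms are combined using exp(i*s)*conj(exp(i*t)) = exp(i*(s-t)), and sums of them are collapsed using the identity that for every m > 1 the m distinct m-th roots of unity sum to 0, e.g. 1 + exp(2*I*pi/3) + exp(-2*I*pi/3) = 0.)
A character is irreducible iff <chi, chi> = 1, so this representation is reducible.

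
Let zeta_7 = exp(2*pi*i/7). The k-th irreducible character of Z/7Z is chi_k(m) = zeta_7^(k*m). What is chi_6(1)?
chi_6(1) = zeta_7^6 = exp(-2*I*pi/7)

Reasoning: chi_6(1) = zeta_7^(6*1) = zeta_7^6. Since zeta_7^7 = 1, this equals zeta_7^6 = exp(2*pi*i*6/7) = exp(-2*I*pi/7).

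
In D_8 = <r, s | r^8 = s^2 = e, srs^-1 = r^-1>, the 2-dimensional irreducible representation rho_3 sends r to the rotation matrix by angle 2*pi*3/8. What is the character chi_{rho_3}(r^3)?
chi_{rho_3}(r^3) = 2*cos(2*pi*3*3/8) = sqrt(2)

Solution. rho_3(r^3) is rotation by angle 2*pi*3*3/8, whose trace is 2*cos(2*pi*3*3/8) = sqrt(2).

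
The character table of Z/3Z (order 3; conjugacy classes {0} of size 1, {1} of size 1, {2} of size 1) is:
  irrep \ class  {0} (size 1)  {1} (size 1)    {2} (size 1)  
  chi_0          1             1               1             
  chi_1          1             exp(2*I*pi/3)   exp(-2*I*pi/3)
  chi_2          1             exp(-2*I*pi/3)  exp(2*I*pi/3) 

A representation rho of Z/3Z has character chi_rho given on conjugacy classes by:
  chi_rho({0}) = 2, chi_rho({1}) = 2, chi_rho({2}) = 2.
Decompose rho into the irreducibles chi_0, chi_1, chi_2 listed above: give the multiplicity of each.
Multiplicities: chi_0: 2, chi_1: 0, chi_2: 0.

Use <chi_rho, chi> = (1/|G|) sum_C |C| * chi_rho(C) * conj(chi(C)) with |G| = 3 for each irreducible chi in the table:
  <chi_rho, chi_0> = (1/3)[1*(2)*conj(1) + 1*(2)*conj(1) + 1*(2)*conj(1)]
      = (1/3)[(2) + (2) + (2)] = 6/3 = 2
  <chi_rho, chi_1> = (1/3)[1*(2)*conj(1) + 1*(2)*conj(exp(2*I*pi/3)) + 1*(2)*conj(exp(-2*I*pi/3))]
      = (1/3)[(2) + (2*exp(-2*I*pi/3)) + (2*exp(2*I*pi/3))] = 0/3 = 0
  <chi_rho, chi_2> = (1/3)[1*(2)*conj(1) + 1*(2)*conj(exp(-2*I*pi/3)) + 1*(2)*conj(exp(2*I*pi/3))]
      = (1/3)[(2) + (2*exp(2*I*pi/3)) + (2*exp(-2*I*pi/3))] = 0/3 = 0
(Exp terms are combined using exp(i*s)*conj(exp(i*t)) = exp(i*(s-t)), and sums of them are collapsed using the identity that for every m > 1 the m distinct m-th roots of unity sum to 0, e.g. 1 + exp(2*I*pi/3) + exp(-2*I*pi/3) = 0.)
Dimension check: dim(rho) = sum (mult * dim) = 2*1 + 0*1 + 0*1 = 2 = chi_rho(e) = 2.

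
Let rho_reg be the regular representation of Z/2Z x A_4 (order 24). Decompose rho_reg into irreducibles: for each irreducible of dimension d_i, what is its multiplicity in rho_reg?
Each irreducible V_i of dimension d_i appears with multiplicity d_i, i.e. rho_reg = (direct sum over all irreducibles V_i) d_i V_i. The irreducible dimensions for Z/2Z x A_4 are 1, 1, 1, 1, 1, 1, 3, 3: 6 irreducibles of dimension 1, each with multiplicity 1; 2 irreducibles of dimension 3, each with multiplicity 3. Total dimension 6*1*1 + 2*3*3 = 24 = |G|.

Solution. General theorem: in the regular representation of a finite group G, each irreducible appears with multiplicity equal to its dimension. Check: dim(rho_reg) = sum d_i^2 = 1 + 1 + 1 + 1 + 1 + 1 + 9 + 9 = 24 = |G|.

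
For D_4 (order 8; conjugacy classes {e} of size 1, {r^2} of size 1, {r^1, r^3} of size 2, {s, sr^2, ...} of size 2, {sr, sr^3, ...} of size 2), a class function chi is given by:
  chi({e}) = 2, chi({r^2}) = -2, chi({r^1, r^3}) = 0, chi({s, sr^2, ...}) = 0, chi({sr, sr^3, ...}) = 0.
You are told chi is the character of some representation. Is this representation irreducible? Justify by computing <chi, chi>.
Irreducible: <chi, chi> = 1.

Argument: <chi, chi> = (1/|G|) sum_C |C| * |chi(C)|^2 = (1/8)[1*|2|^2 + 1*|-2|^2 + 2*|0|^2 + 2*|0|^2 + 2*|0|^2]
  = (1/8)[(4) + (4) + (0) + (0) + (0)] = 8/8 = 1.
A character is irreducible iff <chi, chi> = 1, so this representation is irreducible.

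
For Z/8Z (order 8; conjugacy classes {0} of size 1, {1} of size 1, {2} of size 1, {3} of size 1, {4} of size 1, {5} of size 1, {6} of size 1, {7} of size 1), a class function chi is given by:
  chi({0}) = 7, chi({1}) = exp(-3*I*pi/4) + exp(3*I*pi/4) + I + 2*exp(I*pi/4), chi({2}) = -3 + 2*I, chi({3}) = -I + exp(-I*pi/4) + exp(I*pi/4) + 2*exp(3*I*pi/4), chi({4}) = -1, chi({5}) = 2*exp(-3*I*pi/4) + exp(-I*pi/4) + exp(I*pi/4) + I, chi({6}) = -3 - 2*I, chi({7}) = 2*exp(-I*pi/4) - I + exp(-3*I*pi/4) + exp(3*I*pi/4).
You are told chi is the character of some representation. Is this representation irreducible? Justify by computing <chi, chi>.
Not irreducible (reducible): <chi, chi> = 11 > 1.

Derivation: <chi, chi> = (1/|G|) sum_C |C| * |chi(C)|^2 = (1/8)[1*|7|^2 + 1*|exp(-3*I*pi/4) + exp(3*I*pi/4) + I + 2*exp(I*pi/4)|^2 + 1*|-3 + 2*I|^2 + 1*|-I + exp(-I*pi/4) + exp(I*pi/4) + 2*exp(3*I*pi/4)|^2 + 1*|-1|^2 + 1*|2*exp(-3*I*pi/4) + exp(-I*pi/4) + exp(I*pi/4) + I|^2 + 1*|-3 - 2*I|^2 + 1*|2*exp(-I*pi/4) - I + exp(-3*I*pi/4) + exp(3*I*pi/4)|^2]
  = (1/8)[(49) + (3 - 2*exp(3*I*pi/4) + 2*exp(I*pi/4)) + (13) + (3 + 2*exp(-3*I*pi/4) - 2*exp(-I*pi/4)) + (1) + (3 + 2*exp(-3*I*pi/4) - 2*exp(-I*pi/4)) + (13) + (3 - 2*exp(3*I*pi/4) + 2*exp(I*pi/4))] = 88/8 = 11.
(Exp terms are combined using exp(i*s)*conj(exp(i*t)) = exp(i*(s-t)), and sums of them are collapsed using the identity that for every m > 1 the m distinct m-th roots of unity sum to 0, e.g. 1 + exp(2*I*pi/3) + exp(-2*I*pi/3) = 0.)
A character is irreducible iff <chi, chi> = 1, so this representation is reducible.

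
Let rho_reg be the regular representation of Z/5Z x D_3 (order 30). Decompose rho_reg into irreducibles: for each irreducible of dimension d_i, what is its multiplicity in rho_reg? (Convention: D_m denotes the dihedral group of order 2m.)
Each irreducible V_i of dimension d_i appears with multiplicity d_i, i.e. rho_reg = (direct sum over all irreducibles V_i) d_i V_i. The irreducible dimensions for Z/5Z x D_3 are 1, 1, 1, 1, 1, 1, 1, 1, 1, 1, 2, 2, 2, 2, 2: 10 irreducibles of dimension 1, each with multiplicity 1; 5 irreducibles of dimension 2, each with multiplicity 2. Total dimension 10*1*1 + 5*2*2 = 30 = |G|.

Solution. General theorem: in the regular representation of a finite group G, each irreducible appears with multiplicity equal to its dimension. Check: dim(rho_reg) = sum d_i^2 = 1 + 1 + 1 + 1 + 1 + 1 + 1 + 1 + 1 + 1 + 4 + 4 + 4 + 4 + 4 = 30 = |G|.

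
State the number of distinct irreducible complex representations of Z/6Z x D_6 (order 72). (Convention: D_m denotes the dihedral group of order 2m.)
36

Argument: The number of irreducible complex representations of a finite group equals its number of conjugacy classes. For a direct product, #classes(G x H) = #classes(G) * #classes(H). Z/6Z has 6 classes (abelian), D_6 has 6 classes, so 6 * 6 = 36, so Z/6Z x D_6 (order 72) has exactly 36 irreducible complex representations.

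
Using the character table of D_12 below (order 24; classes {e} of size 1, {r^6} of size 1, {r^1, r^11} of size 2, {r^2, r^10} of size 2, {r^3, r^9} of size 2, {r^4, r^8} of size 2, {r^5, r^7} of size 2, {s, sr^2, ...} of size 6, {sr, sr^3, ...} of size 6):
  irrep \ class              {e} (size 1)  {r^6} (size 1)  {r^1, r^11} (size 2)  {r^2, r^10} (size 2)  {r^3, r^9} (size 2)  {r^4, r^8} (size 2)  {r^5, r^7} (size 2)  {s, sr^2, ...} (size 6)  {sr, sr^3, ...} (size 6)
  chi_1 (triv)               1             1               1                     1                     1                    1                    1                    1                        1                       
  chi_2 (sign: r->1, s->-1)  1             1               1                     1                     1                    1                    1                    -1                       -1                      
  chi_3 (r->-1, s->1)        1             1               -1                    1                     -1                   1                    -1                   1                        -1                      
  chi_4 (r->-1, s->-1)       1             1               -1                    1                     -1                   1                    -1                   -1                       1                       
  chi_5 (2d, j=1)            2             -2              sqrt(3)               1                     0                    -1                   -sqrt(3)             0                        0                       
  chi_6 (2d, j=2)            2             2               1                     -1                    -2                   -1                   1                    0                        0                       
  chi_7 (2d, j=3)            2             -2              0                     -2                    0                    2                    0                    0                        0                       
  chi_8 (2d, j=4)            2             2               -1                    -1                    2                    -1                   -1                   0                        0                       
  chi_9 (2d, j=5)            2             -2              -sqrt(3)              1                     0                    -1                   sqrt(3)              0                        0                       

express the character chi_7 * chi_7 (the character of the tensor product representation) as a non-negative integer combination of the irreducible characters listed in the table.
chi_7 tensor chi_7 = chi_1 + chi_2 + chi_3 + chi_4 (all other irreducibles have multiplicity 0).

Reasoning: The character of a tensor product is the pointwise product (chi_7 * chi_7)(C) = chi_7(C) * chi_7(C):
  {e}: (2)*(2), {r^6}: (-2)*(-2), {r^1, r^11}: (0)*(0), {r^2, r^10}: (-2)*(-2), {r^3, r^9}: (0)*(0), {r^4, r^8}: (2)*(2), {r^5, r^7}: (0)*(0), {s, sr^2, ...}: (0)*(0), {sr, sr^3, ...}: (0)*(0)
so (chi_7 * chi_7) takes values
  {e} -> 4, {r^6} -> 4, {r^1, r^11} -> 0, {r^2, r^10} -> 4, {r^3, r^9} -> 0, {r^4, r^8} -> 4, {r^5, r^7} -> 0, {s, sr^2, ...} -> 0, {sr, sr^3, ...} -> 0.
Now take the inner product of this character with each irreducible chi from the table, <chi_7*chi_7, chi> = (1/24) sum_C |C| (chi_7*chi_7)(C) conj(chi(C)):
  <chi_7*chi_7, chi_1> = (1/24)[1*(4)*conj(1) + 1*(4)*conj(1) + 2*(0)*conj(1) + 2*(4)*conj(1) + 2*(0)*conj(1) + 2*(4)*conj(1) + 2*(0)*conj(1) + 6*(0)*conj(1) + 6*(0)*conj(1)]
      = (1/24)[(4) + (4) + (0) + (8) + (0) + (8) + (0) + (0) + (0)] = 24/24 = 1
  <chi_7*chi_7, chi_2> = (1/24)[1*(4)*conj(1) + 1*(4)*conj(1) + 2*(0)*conj(1) + 2*(4)*conj(1) + 2*(0)*conj(1) + 2*(4)*conj(1) + 2*(0)*conj(1) + 6*(0)*conj(-1) + 6*(0)*conj(-1)]
      = (1/24)[(4) + (4) + (0) + (8) + (0) + (8) + (0) + (0) + (0)] = 24/24 = 1
  <chi_7*chi_7, chi_3> = (1/24)[1*(4)*conj(1) + 1*(4)*conj(1) + 2*(0)*conj(-1) + 2*(4)*conj(1) + 2*(0)*conj(-1) + 2*(4)*conj(1) + 2*(0)*conj(-1) + 6*(0)*conj(1) + 6*(0)*conj(-1)]
      = (1/24)[(4) + (4) + (0) + (8) + (0) + (8) + (0) + (0) + (0)] = 24/24 = 1
  <chi_7*chi_7, chi_4> = (1/24)[1*(4)*conj(1) + 1*(4)*conj(1) + 2*(0)*conj(-1) + 2*(4)*conj(1) + 2*(0)*conj(-1) + 2*(4)*conj(1) + 2*(0)*conj(-1) + 6*(0)*conj(-1) + 6*(0)*conj(1)]
      = (1/24)[(4) + (4) + (0) + (8) + (0) + (8) + (0) + (0) + (0)] = 24/24 = 1
  <chi_7*chi_7, chi_5> = (1/24)[1*(4)*conj(2) + 1*(4)*conj(-2) + 2*(0)*conj(sqrt(3)) + 2*(4)*conj(1) + 2*(0)*conj(0) + 2*(4)*conj(-1) + 2*(0)*conj(-sqrt(3)) + 6*(0)*conj(0) + 6*(0)*conj(0)]
      = (1/24)[(8) + (-8) + (0) + (8) + (0) + (-8) + (0) + (0) + (0)] = 0/24 = 0
  <chi_7*chi_7, chi_6> = (1/24)[1*(4)*conj(2) + 1*(4)*conj(2) + 2*(0)*conj(1) + 2*(4)*conj(-1) + 2*(0)*conj(-2) + 2*(4)*conj(-1) + 2*(0)*conj(1) + 6*(0)*conj(0) + 6*(0)*conj(0)]
      = (1/24)[(8) + (8) + (0) + (-8) + (0) + (-8) + (0) + (0) + (0)] = 0/24 = 0
  <chi_7*chi_7, chi_7> = (1/24)[1*(4)*conj(2) + 1*(4)*conj(-2) + 2*(0)*conj(0) + 2*(4)*conj(-2) + 2*(0)*conj(0) + 2*(4)*conj(2) + 2*(0)*conj(0) + 6*(0)*conj(0) + 6*(0)*conj(0)]
      = (1/24)[(8) + (-8) + (0) + (-16) + (0) + (16) + (0) + (0) + (0)] = 0/24 = 0
  <chi_7*chi_7, chi_8> = (1/24)[1*(4)*conj(2) + 1*(4)*conj(2) + 2*(0)*conj(-1) + 2*(4)*conj(-1) + 2*(0)*conj(2) + 2*(4)*conj(-1) + 2*(0)*conj(-1) + 6*(0)*conj(0) + 6*(0)*conj(0)]
      = (1/24)[(8) + (8) + (0) + (-8) + (0) + (-8) + (0) + (0) + (0)] = 0/24 = 0
  <chi_7*chi_7, chi_9> = (1/24)[1*(4)*conj(2) + 1*(4)*conj(-2) + 2*(0)*conj(-sqrt(3)) + 2*(4)*conj(1) + 2*(0)*conj(0) + 2*(4)*conj(-1) + 2*(0)*conj(sqrt(3)) + 6*(0)*conj(0) + 6*(0)*conj(0)]
      = (1/24)[(8) + (-8) + (0) + (8) + (0) + (-8) + (0) + (0) + (0)] = 0/24 = 0
Hence the multiplicities are chi_1: 1, chi_2: 1, chi_3: 1, chi_4: 1. Dimension check: dim(chi_7)*dim(chi_7) = 2*2 = 4 and sum (mult * dim) = 1*1 + 1*1 + 1*1 + 1*1 = 4.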